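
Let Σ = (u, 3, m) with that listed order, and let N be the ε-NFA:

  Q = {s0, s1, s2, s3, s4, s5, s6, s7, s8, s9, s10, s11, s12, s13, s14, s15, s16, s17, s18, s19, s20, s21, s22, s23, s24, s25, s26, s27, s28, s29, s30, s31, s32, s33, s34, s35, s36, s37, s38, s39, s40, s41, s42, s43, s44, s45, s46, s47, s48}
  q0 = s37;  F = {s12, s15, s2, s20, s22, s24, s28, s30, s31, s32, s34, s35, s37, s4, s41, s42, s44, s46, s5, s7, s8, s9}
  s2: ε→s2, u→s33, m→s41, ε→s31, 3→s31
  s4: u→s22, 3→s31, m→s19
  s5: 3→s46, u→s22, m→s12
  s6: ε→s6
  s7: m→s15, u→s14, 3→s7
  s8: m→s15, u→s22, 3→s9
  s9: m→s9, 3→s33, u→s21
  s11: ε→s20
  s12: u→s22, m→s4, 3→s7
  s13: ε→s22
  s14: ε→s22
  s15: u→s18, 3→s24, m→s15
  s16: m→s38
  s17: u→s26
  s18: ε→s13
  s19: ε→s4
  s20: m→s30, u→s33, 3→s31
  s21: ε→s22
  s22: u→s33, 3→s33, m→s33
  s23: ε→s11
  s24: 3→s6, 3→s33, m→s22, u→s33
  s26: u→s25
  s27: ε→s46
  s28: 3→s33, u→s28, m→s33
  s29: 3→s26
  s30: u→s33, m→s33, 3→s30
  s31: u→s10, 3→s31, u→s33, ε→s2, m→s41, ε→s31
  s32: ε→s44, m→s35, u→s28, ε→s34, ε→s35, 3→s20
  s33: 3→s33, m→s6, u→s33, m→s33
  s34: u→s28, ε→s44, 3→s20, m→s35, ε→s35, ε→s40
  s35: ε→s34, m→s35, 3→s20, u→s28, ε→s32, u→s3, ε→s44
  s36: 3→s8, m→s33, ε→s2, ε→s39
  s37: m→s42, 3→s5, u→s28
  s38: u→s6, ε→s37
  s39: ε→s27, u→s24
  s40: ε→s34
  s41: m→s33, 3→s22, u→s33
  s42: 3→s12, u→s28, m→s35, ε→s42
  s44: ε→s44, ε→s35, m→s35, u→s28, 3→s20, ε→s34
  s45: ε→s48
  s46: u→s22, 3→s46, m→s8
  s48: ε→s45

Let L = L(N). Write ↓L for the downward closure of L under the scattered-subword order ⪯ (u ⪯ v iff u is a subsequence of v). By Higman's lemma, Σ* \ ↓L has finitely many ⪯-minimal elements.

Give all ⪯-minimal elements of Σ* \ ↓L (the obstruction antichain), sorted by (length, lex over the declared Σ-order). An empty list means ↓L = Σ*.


Antichain: [u3, um, 3uu, mm3u, 33m33, mm3mm].

|Q|=49, |F|=22, |δ|=114 (33 ε).
min D↑ (19 st, q0=0, F={4}): 0:u→1,3→2,m→3 1:u→1,3→4,m→4 2:u→5,3→6,m→7 3:u→1,3→7,m→8 4:u→4,3→4,m→4 5:u→4,3→4,m→4 6:u→5,3→6,m→9 7:u→5,3→10,m→11 8:u→1,3→12,m→8 9:u→5,3→13,m→14 10:u→5,3→10,m→14 11:u→5,3→15,m→11 12:u→4,3→15,m→16 13:u→5,3→4,m→13 14:u→5,3→17,m→14 15:u→4,3→15,m→18 16:u→4,3→16,m→4 17:u→4,3→4,m→5 18:u→4,3→5,m→4.
'u3': run [32, 10, 2] end={s33,s6} rej; 2/2 single-dels accept.
'um': |S_i|=[32, 10, 2] end={s33,s6} ∉↓L; 2/2 single-dels accept.
'3uu': run [32, 23, 8, 2] end={s33,s6} ∉↓L; 3/3 deletions ∈↓L.
'mm3u': run [32, 29, 24, 10, 3] end={s10,s33,s6} ∉↓L; 4/4 single-dels accept.
'33m33': N↓-sim [32, 23, 18, 11, 6, 2] end={s33,s6} — reject; 5/5 single-dels accept.
'mm3mm': N↓-sim [32, 29, 24, 10, 5, 2] end={s33,s6} — reject; 5/5 single-dels accept.
6 words, ⪯-incomp.


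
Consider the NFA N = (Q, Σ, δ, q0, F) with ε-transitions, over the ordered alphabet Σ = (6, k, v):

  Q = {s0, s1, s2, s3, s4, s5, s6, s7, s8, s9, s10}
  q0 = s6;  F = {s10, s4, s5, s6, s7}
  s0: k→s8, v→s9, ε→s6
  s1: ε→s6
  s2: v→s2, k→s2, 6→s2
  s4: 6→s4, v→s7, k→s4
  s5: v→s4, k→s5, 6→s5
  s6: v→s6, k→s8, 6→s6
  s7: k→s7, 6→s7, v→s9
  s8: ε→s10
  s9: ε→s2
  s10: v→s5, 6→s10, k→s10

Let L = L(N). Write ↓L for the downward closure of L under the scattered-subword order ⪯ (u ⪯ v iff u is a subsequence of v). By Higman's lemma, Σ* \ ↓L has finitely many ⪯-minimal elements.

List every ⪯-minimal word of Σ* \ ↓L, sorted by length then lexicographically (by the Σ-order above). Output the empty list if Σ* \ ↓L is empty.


|Q|=11, |F|=5, |δ|=24 (4 ε).
min D↑ (6 st, q0=0, F={5}): 0:6→0,k→1,v→0 1:6→1,k→1,v→2 2:6→2,k→2,v→3 3:6→3,k→3,v→4 4:6→4,k→4,v→5 5:6→5,k→5,v→5 (ε-aug+det+¬).
'kvvvv': |S_i|=[8, 7, 5, 4, 3, 2] end={s2,s9} rej; 5/5 single-dels accept.
1 obstructions.

Antichain: [kvvvv].


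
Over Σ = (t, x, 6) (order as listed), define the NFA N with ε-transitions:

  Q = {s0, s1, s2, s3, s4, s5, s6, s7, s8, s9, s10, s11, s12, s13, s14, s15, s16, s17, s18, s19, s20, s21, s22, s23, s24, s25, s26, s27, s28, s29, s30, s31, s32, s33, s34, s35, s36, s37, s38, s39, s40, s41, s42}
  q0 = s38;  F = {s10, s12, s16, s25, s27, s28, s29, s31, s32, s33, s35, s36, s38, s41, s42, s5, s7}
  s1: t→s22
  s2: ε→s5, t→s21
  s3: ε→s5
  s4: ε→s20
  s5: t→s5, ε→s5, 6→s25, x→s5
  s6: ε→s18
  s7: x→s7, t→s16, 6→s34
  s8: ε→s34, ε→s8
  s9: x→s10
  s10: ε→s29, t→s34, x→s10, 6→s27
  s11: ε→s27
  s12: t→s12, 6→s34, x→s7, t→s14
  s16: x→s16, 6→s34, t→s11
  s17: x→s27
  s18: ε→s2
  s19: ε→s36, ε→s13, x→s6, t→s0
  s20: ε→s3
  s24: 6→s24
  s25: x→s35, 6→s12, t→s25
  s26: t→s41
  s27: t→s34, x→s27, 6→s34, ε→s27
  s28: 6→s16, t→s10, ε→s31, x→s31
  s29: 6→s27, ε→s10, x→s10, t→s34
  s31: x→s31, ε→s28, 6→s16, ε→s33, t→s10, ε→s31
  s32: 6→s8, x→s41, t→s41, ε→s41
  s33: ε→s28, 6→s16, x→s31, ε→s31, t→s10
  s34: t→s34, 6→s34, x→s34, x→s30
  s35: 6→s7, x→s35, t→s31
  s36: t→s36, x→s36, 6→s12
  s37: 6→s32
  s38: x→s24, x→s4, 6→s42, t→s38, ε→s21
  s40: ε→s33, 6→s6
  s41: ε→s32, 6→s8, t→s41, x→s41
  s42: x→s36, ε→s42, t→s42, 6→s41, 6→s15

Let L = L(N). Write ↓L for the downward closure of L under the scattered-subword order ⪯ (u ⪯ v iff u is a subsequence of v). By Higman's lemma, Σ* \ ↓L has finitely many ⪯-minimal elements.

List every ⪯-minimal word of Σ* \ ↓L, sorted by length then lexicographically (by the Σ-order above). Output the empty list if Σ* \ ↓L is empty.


|Q|=43, |F|=17, |δ|=94 (26 ε).
min D↑ (14 st, q0=0, F={8}): 0:t→0,x→1,6→2 1:t→1,x→1,6→3 2:t→2,x→4,6→5 3:t→3,x→6,6→7 4:t→4,x→4,6→7 5:t→5,x→5,6→8 6:t→9,x→6,6→10 7:t→7,x→10,6→8 8:t→8,x→8,6→8 9:t→11,x→9,6→12 10:t→12,x→10,6→8 11:t→8,x→11,6→13 12:t→13,x→12,6→8 13:t→8,x→13,6→8.
'666': run [28, 22, 13, 4] end={s24,s30,s34,s8} rej; 3/3 del acc.
'x6xttt': N↓-sim [28, 24, 17, 12, 10, 6, 2] end={s30,s34} rej; 6/6 deletions ∈↓L.
2 obstructions.

min(Σ*\↓L) = [666, x6xttt].


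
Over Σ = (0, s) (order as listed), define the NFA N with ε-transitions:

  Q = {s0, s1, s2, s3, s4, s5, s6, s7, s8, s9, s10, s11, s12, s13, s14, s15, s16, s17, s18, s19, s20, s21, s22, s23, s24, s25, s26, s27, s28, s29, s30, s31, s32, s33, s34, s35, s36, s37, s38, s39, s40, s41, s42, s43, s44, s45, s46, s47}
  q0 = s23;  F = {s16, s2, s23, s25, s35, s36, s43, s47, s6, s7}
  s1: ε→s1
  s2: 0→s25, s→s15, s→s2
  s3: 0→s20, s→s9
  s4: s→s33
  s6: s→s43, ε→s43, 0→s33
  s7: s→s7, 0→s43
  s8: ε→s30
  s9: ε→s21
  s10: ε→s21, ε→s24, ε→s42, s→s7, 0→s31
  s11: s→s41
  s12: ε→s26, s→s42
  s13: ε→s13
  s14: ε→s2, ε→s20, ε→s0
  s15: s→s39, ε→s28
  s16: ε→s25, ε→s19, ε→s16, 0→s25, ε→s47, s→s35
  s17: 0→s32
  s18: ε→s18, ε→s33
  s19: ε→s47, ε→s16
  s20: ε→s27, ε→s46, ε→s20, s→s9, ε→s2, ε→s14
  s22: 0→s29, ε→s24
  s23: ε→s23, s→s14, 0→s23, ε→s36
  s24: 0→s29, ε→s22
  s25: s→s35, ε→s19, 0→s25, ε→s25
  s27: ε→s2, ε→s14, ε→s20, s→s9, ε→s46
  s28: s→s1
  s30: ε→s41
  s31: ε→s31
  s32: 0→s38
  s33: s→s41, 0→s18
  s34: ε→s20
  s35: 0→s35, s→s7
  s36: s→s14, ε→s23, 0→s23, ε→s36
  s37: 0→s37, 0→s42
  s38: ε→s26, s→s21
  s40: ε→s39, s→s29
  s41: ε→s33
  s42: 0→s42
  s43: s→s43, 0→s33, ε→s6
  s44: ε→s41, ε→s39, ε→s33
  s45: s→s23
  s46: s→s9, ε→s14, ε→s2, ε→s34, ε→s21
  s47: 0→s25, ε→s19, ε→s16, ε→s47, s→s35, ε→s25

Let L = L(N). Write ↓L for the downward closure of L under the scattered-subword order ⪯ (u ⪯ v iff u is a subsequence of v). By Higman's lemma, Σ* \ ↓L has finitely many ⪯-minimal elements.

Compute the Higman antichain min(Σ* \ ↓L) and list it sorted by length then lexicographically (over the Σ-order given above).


Antichain: [s0ss00].

|Q|=48, |F|=10, |δ|=101 (56 ε).
min D↑ (7 st, q0=0, F={6}): 0:0→0,s→1 1:0→2,s→1 2:0→2,s→3 3:0→3,s→4 4:0→5,s→4 5:0→6,s→5 6:0→6,s→6 (ε-aug+det+¬).
's0ss00': N↓-sim [26, 24, 11, 7, 6, 5, 3] end={s18,s33,s41} rej; 6/6 deletions ∈↓L.
1 minimals (antichain).


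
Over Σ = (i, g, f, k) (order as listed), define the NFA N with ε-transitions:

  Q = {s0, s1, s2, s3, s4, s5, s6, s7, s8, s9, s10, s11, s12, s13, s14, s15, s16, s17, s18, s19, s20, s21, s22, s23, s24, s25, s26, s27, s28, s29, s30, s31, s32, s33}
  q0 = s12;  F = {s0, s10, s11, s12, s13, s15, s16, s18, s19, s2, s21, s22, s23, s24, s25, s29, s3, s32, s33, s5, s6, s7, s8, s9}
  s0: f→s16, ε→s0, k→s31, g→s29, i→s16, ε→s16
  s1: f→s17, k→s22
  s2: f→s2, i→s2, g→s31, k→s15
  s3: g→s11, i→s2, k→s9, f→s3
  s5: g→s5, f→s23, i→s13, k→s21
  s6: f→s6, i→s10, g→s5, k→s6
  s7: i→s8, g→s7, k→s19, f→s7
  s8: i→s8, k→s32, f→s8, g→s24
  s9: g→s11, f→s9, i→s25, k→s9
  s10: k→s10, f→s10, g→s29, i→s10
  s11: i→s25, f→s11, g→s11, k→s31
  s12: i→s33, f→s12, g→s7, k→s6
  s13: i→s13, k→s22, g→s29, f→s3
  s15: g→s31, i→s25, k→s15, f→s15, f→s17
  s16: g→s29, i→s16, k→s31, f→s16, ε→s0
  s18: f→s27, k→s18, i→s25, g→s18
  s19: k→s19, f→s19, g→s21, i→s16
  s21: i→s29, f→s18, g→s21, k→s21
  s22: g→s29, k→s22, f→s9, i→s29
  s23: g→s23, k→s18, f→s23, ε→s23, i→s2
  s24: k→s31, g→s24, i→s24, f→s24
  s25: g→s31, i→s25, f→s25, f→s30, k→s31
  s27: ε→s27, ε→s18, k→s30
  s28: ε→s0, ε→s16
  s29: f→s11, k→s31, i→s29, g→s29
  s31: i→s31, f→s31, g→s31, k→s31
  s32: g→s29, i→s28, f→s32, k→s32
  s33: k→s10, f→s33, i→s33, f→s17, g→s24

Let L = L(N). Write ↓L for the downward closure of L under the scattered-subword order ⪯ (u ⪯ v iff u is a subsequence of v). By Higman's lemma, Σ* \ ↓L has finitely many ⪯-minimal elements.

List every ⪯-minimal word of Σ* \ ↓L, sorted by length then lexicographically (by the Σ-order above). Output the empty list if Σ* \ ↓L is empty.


A = [igk, gkik, kgfig].

|Q|=34, |F|=24, |δ|=114 (8 ε).
min D↑ (24 st, q0=0, F={9}): 0:i→1,g→2,f→0,k→3 1:i→1,g→4,f→1,k→5 2:i→6,g→2,f→2,k→7 3:i→5,g→8,f→3,k→3 4:i→4,g→4,f→4,k→9 5:i→5,g→10,f→5,k→5 6:i→6,g→4,f→6,k→11 7:i→12,g→13,f→7,k→7 8:i→14,g→8,f→15,k→13 9:i→9,g→9,f→9,k→9 10:i→10,g→10,f→16,k→9 11:i→12,g→10,f→11,k→11 12:i→12,g→10,f→12,k→9 13:i→10,g→13,f→17,k→13 14:i→14,g→10,f→18,k→19 15:i→20,g→15,f→15,k→17 16:i→21,g→16,f→16,k→9 17:i→21,g→17,f→17,k→17 18:i→20,g→16,f→18,k→22 19:i→10,g→10,f→22,k→19 20:i→20,g→9,f→20,k→23 21:i→21,g→9,f→21,k→9 22:i→21,g→16,f→22,k→22 23:i→21,g→9,f→23,k→23 (ε-aug+det+¬).
'igk': N↓-sim [29, 20, 6, 1] end={s31} ∉↓L; 3/3 single-dels accept.
'gkik': run [29, 25, 17, 8, 1] end={s31} rej; 4/4 single-dels accept.
'kgfig': N↓-sim [29, 24, 17, 12, 6, 1] end={s31} ∉↓L; 5/5 del acc.
3 minimals (antichain).


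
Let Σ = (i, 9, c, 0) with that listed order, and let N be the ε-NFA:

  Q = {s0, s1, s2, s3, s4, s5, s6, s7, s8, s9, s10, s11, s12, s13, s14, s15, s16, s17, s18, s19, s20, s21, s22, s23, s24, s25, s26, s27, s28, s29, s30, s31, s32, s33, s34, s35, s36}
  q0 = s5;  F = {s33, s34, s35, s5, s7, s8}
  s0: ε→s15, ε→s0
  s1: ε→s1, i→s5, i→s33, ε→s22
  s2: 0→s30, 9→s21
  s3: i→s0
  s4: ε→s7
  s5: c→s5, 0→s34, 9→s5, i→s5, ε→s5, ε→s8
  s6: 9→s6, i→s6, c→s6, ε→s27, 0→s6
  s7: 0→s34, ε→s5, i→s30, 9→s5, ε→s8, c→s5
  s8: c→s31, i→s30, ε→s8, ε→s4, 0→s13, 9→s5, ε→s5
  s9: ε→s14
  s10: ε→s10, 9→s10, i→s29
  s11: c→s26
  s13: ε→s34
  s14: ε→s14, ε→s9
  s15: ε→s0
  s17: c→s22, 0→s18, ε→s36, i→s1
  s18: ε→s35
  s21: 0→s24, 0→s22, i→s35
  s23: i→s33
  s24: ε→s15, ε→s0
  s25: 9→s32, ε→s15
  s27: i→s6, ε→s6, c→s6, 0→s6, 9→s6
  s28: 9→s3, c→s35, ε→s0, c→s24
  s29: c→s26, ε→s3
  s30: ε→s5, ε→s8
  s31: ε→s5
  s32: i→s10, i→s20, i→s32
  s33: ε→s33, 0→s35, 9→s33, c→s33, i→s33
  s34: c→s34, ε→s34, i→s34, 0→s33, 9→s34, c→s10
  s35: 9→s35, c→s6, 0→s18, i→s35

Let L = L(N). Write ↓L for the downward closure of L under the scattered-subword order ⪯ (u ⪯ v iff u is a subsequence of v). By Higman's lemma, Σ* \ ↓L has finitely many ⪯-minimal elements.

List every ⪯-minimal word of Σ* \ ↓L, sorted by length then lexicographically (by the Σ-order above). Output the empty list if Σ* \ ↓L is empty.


|Q|=37, |F|=6, |δ|=88 (32 ε).
min D↑ (5 st, q0=0, F={4}): 0:i→0,9→0,c→0,0→1 1:i→1,9→1,c→1,0→2 2:i→2,9→2,c→2,0→3 3:i→3,9→3,c→4,0→3 4:i→4,9→4,c→4,0→4.
'000c': run [19, 13, 5, 4, 2] end={s27,s6} rej; 4/4 del acc.
1 words, ⪯-incomp.

Antichain: [000c].


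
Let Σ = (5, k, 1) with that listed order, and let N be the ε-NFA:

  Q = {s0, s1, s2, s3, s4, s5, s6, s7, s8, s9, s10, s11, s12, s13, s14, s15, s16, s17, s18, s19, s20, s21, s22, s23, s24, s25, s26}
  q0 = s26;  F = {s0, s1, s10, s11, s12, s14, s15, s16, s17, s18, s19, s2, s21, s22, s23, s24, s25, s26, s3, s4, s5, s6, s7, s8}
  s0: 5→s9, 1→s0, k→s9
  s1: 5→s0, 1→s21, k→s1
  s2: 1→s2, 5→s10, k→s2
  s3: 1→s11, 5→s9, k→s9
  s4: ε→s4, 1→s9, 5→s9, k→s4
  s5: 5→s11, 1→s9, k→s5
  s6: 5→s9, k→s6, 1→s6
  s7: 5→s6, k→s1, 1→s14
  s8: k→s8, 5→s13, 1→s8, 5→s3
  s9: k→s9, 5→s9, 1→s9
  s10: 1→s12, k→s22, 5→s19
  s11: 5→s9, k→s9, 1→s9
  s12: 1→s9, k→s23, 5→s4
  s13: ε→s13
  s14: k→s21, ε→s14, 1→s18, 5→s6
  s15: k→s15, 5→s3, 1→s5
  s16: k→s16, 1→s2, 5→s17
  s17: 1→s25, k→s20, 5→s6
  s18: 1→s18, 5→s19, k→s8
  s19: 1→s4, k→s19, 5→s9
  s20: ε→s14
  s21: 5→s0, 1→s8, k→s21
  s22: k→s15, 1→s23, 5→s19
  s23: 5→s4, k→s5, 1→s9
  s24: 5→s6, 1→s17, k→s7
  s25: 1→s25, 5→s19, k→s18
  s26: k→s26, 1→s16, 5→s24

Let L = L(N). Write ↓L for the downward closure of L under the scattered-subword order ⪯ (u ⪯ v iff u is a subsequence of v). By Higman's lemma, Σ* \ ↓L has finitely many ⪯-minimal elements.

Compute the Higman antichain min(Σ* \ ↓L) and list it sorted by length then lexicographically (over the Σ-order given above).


|Q|=27, |F|=24, |δ|=80 (4 ε).
min D↑ (25 st, q0=0, F={7}): 0:5→1,k→0,1→2 1:5→3,k→4,1→5 2:5→5,k→2,1→6 3:5→7,k→3,1→3 4:5→3,k→8,1→9 5:5→3,k→9,1→10 6:5→11,k→6,1→6 7:5→7,k→7,1→7 8:5→12,k→8,1→13 9:5→3,k→13,1→14 10:5→15,k→14,1→10 11:5→15,k→16,1→17 12:5→7,k→7,1→12 13:5→12,k→13,1→18 14:5→15,k→18,1→14 15:5→7,k→15,1→19 16:5→15,k→20,1→21 17:5→19,k→21,1→7 18:5→22,k→18,1→18 19:5→7,k→19,1→7 20:5→22,k→20,1→23 21:5→19,k→23,1→7 22:5→7,k→7,1→24 23:5→24,k→23,1→7 24:5→7,k→7,1→7.
'555': N↓-sim [27, 24, 8, 1] end={s9} rej; 3/3 del acc.
'5kk5k': |S_i|=[27, 24, 19, 13, 5, 1] end={s9} ∉↓L; 5/5 deletions ∈↓L.
'11511': N↓-sim [27, 23, 18, 12, 6, 1] end={s9} ∉↓L; 5/5 single-dels accept.
3 words, ⪯-incomp.

min(Σ*\↓L) = [555, 5kk5k, 11511].


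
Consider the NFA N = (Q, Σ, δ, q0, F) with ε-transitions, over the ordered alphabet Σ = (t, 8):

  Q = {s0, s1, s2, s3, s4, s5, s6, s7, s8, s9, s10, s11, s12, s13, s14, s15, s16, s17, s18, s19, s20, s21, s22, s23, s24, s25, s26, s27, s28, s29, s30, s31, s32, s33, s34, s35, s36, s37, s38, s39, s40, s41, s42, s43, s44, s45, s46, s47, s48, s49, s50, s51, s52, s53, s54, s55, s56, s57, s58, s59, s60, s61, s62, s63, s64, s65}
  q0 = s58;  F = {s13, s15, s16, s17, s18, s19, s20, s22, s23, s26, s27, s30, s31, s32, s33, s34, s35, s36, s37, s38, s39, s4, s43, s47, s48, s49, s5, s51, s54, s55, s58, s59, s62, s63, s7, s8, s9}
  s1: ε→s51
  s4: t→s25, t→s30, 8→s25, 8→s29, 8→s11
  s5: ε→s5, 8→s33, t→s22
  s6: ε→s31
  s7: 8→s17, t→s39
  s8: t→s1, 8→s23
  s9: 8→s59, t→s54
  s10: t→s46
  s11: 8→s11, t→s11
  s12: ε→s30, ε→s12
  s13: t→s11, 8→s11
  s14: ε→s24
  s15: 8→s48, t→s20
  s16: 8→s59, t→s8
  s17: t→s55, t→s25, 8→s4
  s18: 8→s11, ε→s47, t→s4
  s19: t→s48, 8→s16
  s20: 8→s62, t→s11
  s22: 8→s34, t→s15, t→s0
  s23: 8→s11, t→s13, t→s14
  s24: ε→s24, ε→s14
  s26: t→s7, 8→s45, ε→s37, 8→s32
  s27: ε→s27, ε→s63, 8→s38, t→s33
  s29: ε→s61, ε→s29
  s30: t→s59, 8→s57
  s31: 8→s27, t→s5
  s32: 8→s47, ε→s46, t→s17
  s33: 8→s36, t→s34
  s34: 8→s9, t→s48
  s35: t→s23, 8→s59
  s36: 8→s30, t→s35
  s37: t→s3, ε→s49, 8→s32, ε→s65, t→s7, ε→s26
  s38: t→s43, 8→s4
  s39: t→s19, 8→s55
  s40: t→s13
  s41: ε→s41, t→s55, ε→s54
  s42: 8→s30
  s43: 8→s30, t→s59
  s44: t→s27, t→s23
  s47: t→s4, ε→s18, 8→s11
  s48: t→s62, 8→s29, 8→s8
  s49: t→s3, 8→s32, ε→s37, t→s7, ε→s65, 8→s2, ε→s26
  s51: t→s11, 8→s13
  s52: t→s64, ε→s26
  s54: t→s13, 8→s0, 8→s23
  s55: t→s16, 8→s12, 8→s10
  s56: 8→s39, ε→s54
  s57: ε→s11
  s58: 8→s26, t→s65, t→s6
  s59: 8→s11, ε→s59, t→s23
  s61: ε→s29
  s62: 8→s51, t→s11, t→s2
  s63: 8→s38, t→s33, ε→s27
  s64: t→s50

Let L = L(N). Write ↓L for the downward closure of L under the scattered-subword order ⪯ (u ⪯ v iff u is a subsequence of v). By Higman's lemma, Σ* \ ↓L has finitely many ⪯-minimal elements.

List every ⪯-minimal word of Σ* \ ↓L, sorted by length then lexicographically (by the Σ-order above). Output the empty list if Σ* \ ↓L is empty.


Antichain: [8888, tttttt, t88tt8].

|Q|=66, |F|=37, |δ|=130 (30 ε).
min D↑ (34 st, q0=0, F={20}): 0:t→1,8→2 1:t→3,8→4 2:t→5,8→6 3:t→7,8→8 4:t→8,8→9 5:t→10,8→11 6:t→11,8→12 7:t→13,8→14 8:t→14,8→15 9:t→16,8→17 10:t→18,8→19 11:t→19,8→17 12:t→17,8→20 13:t→21,8→22 14:t→22,8→23 15:t→24,8→25 16:t→26,8→25 17:t→25,8→20 18:t→22,8→27 19:t→27,8→25 20:t→20,8→20 21:t→20,8→28 22:t→28,8→29 23:t→30,8→26 24:t→31,8→26 25:t→26,8→20 26:t→31,8→20 27:t→29,8→26 28:t→20,8→32 29:t→32,8→31 30:t→33,8→31 31:t→33,8→20 32:t→20,8→33 33:t→20,8→20 (ε-aug+det+¬).
'8888': N↓-sim [54, 47, 33, 18, 5] end={s11,s25,s29,s57,s61} — reject; 4/4 del acc.
'tttttt': |S_i|=[54, 46, 36, 25, 17, 9, 2] end={s11,s2} rej; 6/6 single-dels accept.
't88tt8': run [54, 46, 35, 25, 16, 6, 1] end={s11} rej; 6/6 deletions ∈↓L.
3 minimals (antichain).


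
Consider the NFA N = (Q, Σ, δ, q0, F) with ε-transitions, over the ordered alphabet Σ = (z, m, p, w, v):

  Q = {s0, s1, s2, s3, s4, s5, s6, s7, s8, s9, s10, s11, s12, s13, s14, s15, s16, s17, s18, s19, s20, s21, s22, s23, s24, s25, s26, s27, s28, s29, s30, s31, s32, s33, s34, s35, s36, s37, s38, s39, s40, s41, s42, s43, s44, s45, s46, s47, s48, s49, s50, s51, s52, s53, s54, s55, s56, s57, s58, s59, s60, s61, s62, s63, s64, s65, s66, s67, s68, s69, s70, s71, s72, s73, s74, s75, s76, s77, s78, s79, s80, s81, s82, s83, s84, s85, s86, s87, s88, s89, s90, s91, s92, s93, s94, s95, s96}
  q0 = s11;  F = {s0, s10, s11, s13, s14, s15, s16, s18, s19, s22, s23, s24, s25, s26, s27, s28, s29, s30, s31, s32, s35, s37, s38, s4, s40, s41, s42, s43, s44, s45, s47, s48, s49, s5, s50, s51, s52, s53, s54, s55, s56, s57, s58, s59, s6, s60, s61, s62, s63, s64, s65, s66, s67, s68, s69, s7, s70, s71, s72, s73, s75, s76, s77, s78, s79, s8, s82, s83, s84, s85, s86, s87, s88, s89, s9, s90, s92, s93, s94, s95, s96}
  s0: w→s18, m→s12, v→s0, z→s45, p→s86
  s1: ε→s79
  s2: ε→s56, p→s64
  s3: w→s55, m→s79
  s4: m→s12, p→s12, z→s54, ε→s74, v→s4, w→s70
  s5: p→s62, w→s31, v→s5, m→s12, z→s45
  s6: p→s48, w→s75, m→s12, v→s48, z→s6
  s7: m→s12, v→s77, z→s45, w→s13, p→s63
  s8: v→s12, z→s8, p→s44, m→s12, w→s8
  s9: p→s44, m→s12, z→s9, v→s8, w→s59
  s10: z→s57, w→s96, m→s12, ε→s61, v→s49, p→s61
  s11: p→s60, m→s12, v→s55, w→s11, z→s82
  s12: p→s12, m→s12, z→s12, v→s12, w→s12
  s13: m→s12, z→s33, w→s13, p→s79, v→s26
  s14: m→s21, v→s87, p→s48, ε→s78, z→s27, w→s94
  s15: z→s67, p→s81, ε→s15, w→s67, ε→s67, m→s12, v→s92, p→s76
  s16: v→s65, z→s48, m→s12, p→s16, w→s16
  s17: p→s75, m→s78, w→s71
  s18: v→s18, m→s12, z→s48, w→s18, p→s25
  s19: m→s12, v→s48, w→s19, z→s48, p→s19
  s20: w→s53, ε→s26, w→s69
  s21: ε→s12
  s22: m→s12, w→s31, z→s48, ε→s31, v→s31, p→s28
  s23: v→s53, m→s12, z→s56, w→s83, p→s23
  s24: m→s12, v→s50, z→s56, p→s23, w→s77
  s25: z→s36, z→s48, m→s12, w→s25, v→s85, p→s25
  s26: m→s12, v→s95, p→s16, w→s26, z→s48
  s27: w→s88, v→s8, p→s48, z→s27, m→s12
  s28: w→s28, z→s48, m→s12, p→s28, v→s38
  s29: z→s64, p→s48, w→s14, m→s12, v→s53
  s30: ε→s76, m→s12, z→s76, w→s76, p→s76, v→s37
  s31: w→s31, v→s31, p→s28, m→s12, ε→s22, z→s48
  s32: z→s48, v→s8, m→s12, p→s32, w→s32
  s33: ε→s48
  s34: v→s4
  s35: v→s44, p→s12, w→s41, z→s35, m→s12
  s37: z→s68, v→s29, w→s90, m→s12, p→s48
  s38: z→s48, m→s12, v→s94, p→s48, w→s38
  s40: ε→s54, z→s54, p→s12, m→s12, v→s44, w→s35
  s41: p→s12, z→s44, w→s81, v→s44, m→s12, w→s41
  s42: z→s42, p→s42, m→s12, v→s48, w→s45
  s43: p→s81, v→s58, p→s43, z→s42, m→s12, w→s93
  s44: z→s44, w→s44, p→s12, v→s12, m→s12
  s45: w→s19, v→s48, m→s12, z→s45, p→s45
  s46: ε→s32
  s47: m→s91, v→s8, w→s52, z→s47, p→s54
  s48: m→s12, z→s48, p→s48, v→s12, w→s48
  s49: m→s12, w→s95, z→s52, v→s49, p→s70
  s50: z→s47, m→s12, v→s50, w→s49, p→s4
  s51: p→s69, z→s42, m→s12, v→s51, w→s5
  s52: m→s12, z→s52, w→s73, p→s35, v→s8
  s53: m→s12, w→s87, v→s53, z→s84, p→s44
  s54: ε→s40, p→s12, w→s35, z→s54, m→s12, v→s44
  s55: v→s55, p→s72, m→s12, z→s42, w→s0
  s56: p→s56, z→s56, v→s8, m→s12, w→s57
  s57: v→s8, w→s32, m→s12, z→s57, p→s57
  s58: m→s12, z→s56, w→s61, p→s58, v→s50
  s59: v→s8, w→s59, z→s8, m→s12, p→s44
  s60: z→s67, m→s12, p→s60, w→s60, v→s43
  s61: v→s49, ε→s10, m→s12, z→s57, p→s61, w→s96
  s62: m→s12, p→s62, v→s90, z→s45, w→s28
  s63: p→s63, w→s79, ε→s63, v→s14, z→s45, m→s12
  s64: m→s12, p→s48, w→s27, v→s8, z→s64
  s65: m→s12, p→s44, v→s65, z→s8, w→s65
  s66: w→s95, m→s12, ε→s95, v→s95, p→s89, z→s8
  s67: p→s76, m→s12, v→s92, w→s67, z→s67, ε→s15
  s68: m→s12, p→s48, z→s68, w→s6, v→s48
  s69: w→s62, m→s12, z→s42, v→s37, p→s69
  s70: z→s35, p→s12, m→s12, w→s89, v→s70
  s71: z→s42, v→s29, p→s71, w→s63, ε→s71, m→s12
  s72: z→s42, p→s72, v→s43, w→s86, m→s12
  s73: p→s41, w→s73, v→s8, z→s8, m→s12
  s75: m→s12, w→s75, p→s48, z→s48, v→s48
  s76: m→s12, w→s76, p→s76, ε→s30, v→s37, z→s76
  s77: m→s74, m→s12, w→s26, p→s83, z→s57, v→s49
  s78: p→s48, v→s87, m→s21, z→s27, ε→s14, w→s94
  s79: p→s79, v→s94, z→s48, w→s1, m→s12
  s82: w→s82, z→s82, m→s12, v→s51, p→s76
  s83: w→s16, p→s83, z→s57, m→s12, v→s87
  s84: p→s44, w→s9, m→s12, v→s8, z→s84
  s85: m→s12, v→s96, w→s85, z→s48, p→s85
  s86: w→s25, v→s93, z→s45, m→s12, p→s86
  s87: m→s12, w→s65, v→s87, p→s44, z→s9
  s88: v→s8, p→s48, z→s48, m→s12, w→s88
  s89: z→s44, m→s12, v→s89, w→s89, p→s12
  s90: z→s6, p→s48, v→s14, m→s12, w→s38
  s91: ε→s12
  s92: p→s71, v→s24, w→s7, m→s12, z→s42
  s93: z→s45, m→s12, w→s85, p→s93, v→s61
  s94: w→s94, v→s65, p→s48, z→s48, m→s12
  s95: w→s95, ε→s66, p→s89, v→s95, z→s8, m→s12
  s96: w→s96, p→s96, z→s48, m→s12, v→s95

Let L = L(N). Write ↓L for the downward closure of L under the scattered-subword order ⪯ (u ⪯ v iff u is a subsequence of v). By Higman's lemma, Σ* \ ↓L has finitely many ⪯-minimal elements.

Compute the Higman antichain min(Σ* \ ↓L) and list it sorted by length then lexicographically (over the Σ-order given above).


|Q|=97, |F|=81, |δ|=449 (25 ε).
min D↑ (75 st, q0=0, F={2}): 0:z→1,m→2,p→3,w→0,v→4 1:z→1,m→2,p→5,w→1,v→6 2:z→2,m→2,p→2,w→2,v→2 3:z→7,m→2,p→3,w→3,v→8 4:z→9,m→2,p→10,w→11,v→4 5:z→5,m→2,p→5,w→5,v→12 6:z→9,m→2,p→13,w→14,v→6 7:z→7,m→2,p→5,w→7,v→15 8:z→9,m→2,p→8,w→16,v→17 9:z→9,m→2,p→9,w→18,v→19 10:z→9,m→2,p→10,w→20,v→8 11:z→18,m→2,p→20,w→21,v→11 12:z→22,m→2,p→19,w→23,v→24 13:z→9,m→2,p→13,w→25,v→12 14:z→18,m→2,p→25,w→26,v→14 15:z→9,m→2,p→27,w→28,v→29 16:z→18,m→2,p→16,w→30,v→31 17:z→32,m→2,p→17,w→31,v→33 18:z→18,m→2,p→18,w→34,v→19 19:z→19,m→2,p→19,w→19,v→2 20:z→18,m→2,p→20,w→35,v→16 21:z→19,m→2,p→35,w→21,v→21 22:z→22,m→2,p→19,w→36,v→19 23:z→36,m→2,p→19,w→37,v→38 24:z→39,m→2,p→19,w→38,v→40 25:z→18,m→2,p→25,w→41,v→23 26:z→19,m→2,p→41,w→26,v→26 27:z→9,m→2,p→27,w→42,v→24 28:z→18,m→2,p→42,w→43,v→44 29:z→32,m→2,p→45,w→44,v→33 30:z→19,m→2,p→30,w→30,v→46 31:z→47,m→2,p→31,w→46,v→48 32:z→32,m→2,p→32,w→47,v→49 33:z→50,m→2,p→51,w→48,v→33 34:z→19,m→2,p→34,w→34,v→19 35:z→19,m→2,p→35,w→35,v→30 36:z→36,m→2,p→19,w→52,v→19 37:z→19,m→2,p→19,w→37,v→53 38:z→54,m→2,p→19,w→53,v→55 39:z→39,m→2,p→19,w→54,v→49 40:z→56,m→2,p→57,w→55,v→40 41:z→19,m→2,p→41,w→41,v→37 42:z→18,m→2,p→42,w→58,v→38 43:z→19,m→2,p→58,w→43,v→59 44:z→47,m→2,p→60,w→59,v→48 45:z→32,m→2,p→45,w→60,v→40 46:z→19,m→2,p→46,w→46,v→61 47:z→47,m→2,p→47,w→62,v→49 48:z→63,m→2,p→64,w→61,v→48 49:z→49,m→2,p→57,w→49,v→2 50:z→50,m→2,p→65,w→63,v→49 51:z→65,m→2,p→2,w→64,v→51 52:z→19,m→2,p→19,w→52,v→19 53:z→19,m→2,p→19,w→53,v→66 54:z→54,m→2,p→19,w→67,v→49 55:z→68,m→2,p→57,w→66,v→55 56:z→56,m→2,p→57,w→68,v→49 57:z→57,m→2,p→2,w→57,v→2 58:z→19,m→2,p→58,w→58,v→53 59:z→19,m→2,p→69,w→59,v→61 60:z→47,m→2,p→60,w→69,v→55 61:z→49,m→2,p→70,w→61,v→61 62:z→19,m→2,p→62,w→62,v→49 63:z→63,m→2,p→71,w→72,v→49 64:z→71,m→2,p→2,w→70,v→64 65:z→65,m→2,p→2,w→71,v→57 66:z→49,m→2,p→57,w→66,v→66 67:z→19,m→2,p→19,w→67,v→49 68:z→68,m→2,p→57,w→73,v→49 69:z→19,m→2,p→69,w→69,v→66 70:z→57,m→2,p→2,w→70,v→70 71:z→71,m→2,p→2,w→74,v→57 72:z→49,m→2,p→74,w→72,v→49 73:z→49,m→2,p→57,w→73,v→49 74:z→57,m→2,p→2,w→74,v→57.
'm': N↓-sim [89, 4] end={s12,s21,s74,s91} rej; 1/1 deletions ∈↓L.
'vzvv': |S_i|=[89, 82, 30, 4, 1] end={s12} — reject; 4/4 deletions ∈↓L.
'zpvpv': |S_i|=[89, 74, 51, 33, 3, 1] end={s12} rej; 5/5 del acc.
'vwwzv': |S_i|=[89, 82, 58, 32, 6, 1] end={s12} — reject; 5/5 single-dels accept.
'pvvvpp': run [89, 80, 68, 48, 26, 11, 1] end={s12} — reject; 6/6 del acc.
5 words, ⪯-incomp.

A = [m, vzvv, zpvpv, vwwzv, pvvvpp].


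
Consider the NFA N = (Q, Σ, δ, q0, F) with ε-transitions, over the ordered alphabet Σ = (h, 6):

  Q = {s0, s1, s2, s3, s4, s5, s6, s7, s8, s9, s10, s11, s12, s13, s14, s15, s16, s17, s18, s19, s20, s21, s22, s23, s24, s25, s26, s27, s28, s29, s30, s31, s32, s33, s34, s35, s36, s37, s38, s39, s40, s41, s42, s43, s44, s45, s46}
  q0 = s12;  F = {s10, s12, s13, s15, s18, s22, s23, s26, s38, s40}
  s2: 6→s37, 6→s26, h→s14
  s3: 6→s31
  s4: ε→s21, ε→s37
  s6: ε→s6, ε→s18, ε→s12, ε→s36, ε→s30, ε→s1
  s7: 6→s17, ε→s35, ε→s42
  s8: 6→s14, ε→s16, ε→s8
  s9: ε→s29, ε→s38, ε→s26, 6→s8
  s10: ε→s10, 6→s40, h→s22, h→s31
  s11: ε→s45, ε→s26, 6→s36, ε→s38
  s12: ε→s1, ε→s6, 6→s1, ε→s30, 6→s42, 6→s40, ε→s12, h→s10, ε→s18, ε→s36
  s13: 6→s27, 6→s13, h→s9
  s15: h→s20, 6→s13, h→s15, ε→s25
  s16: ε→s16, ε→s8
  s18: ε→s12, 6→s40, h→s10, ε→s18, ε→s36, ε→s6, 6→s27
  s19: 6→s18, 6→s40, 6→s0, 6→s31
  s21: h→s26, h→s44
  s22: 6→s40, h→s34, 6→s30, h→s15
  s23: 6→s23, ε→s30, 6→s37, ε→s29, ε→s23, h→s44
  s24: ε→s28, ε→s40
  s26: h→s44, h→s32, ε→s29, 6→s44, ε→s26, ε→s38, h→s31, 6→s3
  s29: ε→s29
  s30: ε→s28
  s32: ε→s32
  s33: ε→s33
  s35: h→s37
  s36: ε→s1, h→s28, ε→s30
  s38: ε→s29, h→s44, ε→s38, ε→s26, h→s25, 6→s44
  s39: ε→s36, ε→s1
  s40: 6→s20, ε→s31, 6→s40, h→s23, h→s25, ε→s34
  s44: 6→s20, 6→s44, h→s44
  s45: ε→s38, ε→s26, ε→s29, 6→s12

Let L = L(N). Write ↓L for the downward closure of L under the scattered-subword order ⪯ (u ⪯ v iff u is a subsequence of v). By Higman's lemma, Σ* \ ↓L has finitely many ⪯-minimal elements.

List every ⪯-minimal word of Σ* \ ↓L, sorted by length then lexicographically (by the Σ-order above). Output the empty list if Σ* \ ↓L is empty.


Antichain: [6hh, hhh6h6].

|Q|=47, |F|=10, |δ|=111 (56 ε).
min D↑ (9 st, q0=0, F={6}): 0:h→1,6→2 1:h→3,6→2 2:h→4,6→2 3:h→5,6→2 4:h→6,6→4 5:h→5,6→7 6:h→6,6→6 7:h→8,6→7 8:h→6,6→6 (ε-aug+det+¬).
'6hh': N↓-sim [30, 23, 17, 5] end={s20,s25,s31,s32,s44} — reject; 3/3 single-dels accept.
'hhh6h6': N↓-sim [30, 24, 23, 21, 19, 13, 7] end={s14,s16,s20,s3,s31,s44,s8} — reject; 6/6 del acc.
2 minimals (antichain).


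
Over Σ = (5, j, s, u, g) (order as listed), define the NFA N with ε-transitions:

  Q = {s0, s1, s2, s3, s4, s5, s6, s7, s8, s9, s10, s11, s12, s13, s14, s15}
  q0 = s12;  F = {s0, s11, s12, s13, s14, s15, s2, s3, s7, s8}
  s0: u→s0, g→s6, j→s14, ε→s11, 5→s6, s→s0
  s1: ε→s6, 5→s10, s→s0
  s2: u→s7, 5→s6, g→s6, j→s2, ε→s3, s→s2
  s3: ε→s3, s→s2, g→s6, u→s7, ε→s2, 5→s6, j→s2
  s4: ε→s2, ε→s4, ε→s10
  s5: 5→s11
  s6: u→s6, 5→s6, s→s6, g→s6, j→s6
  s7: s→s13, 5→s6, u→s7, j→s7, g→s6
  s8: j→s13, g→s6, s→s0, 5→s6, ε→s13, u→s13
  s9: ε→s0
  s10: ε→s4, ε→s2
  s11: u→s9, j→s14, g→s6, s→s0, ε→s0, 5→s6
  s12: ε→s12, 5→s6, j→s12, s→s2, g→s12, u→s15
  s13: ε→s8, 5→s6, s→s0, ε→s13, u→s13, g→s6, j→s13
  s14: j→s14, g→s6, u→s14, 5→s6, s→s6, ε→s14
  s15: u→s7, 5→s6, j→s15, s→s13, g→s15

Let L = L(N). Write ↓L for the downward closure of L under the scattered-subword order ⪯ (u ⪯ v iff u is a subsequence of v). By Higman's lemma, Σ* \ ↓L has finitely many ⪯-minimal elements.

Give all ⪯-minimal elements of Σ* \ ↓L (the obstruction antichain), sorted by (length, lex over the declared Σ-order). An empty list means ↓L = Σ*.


Antichain: [5, sg, uug, ussjs].

|Q|=16, |F|=10, |δ|=75 (17 ε).
min D↑ (8 st, q0=0, F={1}): 0:5→1,j→0,s→2,u→3,g→0 1:5→1,j→1,s→1,u→1,g→1 2:5→1,j→2,s→2,u→4,g→1 3:5→1,j→3,s→5,u→4,g→3 4:5→1,j→4,s→5,u→4,g→1 5:5→1,j→5,s→6,u→5,g→1 6:5→1,j→7,s→6,u→6,g→1 7:5→1,j→7,s→1,u→7,g→1 (ε-aug+det+¬).
'5': N↓-sim [12, 1] end={s6} rej; 1/1 single-dels accept.
'sg': run [12, 10, 1] end={s6} rej; 2/2 del acc.
'uug': run [12, 9, 8, 1] end={s6} — reject; 3/3 del acc.
'ussjs': |S_i|=[12, 9, 7, 5, 2, 1] end={s6} — reject; 5/5 del acc.
4 minimals (antichain).


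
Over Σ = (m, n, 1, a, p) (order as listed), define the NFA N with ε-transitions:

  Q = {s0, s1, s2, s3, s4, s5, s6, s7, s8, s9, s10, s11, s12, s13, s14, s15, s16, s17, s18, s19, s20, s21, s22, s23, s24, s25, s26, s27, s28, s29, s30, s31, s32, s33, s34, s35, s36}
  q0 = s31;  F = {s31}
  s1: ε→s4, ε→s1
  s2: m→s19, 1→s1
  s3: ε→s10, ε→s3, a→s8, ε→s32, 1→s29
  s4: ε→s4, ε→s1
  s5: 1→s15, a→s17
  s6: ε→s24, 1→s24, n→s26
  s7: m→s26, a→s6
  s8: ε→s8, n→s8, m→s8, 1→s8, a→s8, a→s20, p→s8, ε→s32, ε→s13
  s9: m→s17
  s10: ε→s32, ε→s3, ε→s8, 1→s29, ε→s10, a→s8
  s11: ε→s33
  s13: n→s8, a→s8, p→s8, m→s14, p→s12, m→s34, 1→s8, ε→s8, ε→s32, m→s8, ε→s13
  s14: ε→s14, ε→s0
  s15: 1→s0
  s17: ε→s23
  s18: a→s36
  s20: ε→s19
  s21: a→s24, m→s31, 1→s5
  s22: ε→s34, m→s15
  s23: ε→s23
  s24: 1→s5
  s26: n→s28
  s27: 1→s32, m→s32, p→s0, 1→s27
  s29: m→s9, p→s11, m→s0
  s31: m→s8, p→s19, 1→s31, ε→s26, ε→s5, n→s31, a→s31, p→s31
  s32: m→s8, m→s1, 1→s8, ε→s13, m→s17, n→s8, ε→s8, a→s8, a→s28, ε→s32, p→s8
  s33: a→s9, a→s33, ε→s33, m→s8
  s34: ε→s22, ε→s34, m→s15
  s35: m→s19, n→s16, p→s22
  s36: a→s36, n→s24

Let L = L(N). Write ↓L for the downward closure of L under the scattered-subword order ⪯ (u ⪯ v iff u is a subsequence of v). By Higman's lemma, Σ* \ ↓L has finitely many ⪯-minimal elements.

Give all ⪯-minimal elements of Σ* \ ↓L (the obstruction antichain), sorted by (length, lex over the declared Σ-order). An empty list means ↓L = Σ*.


Antichain: [m].

|Q|=37, |F|=1, |δ|=98 (33 ε).
min D↑ (2 st, q0=0, F={1}): 0:m→1,n→0,1→0,a→0,p→0 1:m→1,n→1,1→1,a→1,p→1 [Hopcroft].
'm': run [19, 16] end={s0,s1,s12,s13,s14,s15,s17,s19,s20,s22,s23,s28,…} rej; 1/1 del acc.
1 minimals (antichain).


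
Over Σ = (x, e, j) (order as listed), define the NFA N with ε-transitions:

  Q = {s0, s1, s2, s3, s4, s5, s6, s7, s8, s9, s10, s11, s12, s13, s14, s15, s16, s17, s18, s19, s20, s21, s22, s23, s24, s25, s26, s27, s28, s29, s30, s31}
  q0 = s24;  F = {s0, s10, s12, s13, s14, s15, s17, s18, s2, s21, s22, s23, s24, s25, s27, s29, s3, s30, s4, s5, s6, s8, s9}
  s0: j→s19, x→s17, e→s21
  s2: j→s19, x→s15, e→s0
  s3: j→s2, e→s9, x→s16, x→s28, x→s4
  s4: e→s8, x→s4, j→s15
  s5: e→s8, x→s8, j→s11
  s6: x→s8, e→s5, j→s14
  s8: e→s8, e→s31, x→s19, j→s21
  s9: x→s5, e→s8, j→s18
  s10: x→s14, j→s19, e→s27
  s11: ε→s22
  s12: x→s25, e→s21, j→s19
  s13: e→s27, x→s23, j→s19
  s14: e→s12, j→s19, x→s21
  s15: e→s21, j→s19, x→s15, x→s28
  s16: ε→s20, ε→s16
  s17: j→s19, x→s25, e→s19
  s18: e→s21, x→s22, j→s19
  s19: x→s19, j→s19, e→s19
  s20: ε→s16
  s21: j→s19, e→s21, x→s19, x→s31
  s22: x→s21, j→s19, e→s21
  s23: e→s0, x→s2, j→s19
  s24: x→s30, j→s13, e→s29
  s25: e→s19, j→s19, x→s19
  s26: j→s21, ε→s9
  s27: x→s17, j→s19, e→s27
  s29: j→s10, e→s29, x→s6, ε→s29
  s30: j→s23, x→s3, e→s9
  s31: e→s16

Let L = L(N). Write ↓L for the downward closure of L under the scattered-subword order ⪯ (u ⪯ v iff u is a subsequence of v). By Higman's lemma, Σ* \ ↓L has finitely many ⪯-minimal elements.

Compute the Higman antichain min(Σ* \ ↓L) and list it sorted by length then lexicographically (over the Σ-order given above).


|Q|=32, |F|=23, |δ|=85 (6 ε).
min D↑ (24 st, q0=0, F={10}): 0:x→1,e→2,j→3 1:x→4,e→5,j→6 2:x→7,e→2,j→8 3:x→6,e→9,j→10 4:x→11,e→5,j→12 5:x→13,e→14,j→15 6:x→12,e→16,j→10 7:x→14,e→13,j→17 8:x→17,e→9,j→10 9:x→18,e→9,j→10 10:x→10,e→10,j→10 11:x→11,e→14,j→19 12:x→19,e→16,j→10 13:x→14,e→14,j→20 14:x→10,e→14,j→21 15:x→20,e→21,j→10 16:x→18,e→21,j→10 17:x→21,e→22,j→10 18:x→23,e→10,j→10 19:x→19,e→21,j→10 20:x→21,e→21,j→10 21:x→10,e→21,j→10 22:x→23,e→21,j→10 23:x→10,e→10,j→10.
'jj': |S_i|=[29, 20, 1] end={s19} — reject; 2/2 single-dels accept.
'xeex': |S_i|=[29, 24, 15, 6, 4] end={s16,s19,s20,s31} rej; 4/4 del acc.
'exxx': |S_i|=[29, 20, 14, 7, 4] end={s16,s19,s20,s31} ∉↓L; 4/4 del acc.
'jexe': |S_i|=[29, 20, 10, 6, 3] end={s16,s19,s20} rej; 4/4 del acc.
'xxxex': N↓-sim [29, 24, 19, 14, 6, 4] end={s16,s19,s20,s31} ∉↓L; 5/5 single-dels accept.
5 words, ⪯-incomp.

min(Σ*\↓L) = [jj, xeex, exxx, jexe, xxxex].


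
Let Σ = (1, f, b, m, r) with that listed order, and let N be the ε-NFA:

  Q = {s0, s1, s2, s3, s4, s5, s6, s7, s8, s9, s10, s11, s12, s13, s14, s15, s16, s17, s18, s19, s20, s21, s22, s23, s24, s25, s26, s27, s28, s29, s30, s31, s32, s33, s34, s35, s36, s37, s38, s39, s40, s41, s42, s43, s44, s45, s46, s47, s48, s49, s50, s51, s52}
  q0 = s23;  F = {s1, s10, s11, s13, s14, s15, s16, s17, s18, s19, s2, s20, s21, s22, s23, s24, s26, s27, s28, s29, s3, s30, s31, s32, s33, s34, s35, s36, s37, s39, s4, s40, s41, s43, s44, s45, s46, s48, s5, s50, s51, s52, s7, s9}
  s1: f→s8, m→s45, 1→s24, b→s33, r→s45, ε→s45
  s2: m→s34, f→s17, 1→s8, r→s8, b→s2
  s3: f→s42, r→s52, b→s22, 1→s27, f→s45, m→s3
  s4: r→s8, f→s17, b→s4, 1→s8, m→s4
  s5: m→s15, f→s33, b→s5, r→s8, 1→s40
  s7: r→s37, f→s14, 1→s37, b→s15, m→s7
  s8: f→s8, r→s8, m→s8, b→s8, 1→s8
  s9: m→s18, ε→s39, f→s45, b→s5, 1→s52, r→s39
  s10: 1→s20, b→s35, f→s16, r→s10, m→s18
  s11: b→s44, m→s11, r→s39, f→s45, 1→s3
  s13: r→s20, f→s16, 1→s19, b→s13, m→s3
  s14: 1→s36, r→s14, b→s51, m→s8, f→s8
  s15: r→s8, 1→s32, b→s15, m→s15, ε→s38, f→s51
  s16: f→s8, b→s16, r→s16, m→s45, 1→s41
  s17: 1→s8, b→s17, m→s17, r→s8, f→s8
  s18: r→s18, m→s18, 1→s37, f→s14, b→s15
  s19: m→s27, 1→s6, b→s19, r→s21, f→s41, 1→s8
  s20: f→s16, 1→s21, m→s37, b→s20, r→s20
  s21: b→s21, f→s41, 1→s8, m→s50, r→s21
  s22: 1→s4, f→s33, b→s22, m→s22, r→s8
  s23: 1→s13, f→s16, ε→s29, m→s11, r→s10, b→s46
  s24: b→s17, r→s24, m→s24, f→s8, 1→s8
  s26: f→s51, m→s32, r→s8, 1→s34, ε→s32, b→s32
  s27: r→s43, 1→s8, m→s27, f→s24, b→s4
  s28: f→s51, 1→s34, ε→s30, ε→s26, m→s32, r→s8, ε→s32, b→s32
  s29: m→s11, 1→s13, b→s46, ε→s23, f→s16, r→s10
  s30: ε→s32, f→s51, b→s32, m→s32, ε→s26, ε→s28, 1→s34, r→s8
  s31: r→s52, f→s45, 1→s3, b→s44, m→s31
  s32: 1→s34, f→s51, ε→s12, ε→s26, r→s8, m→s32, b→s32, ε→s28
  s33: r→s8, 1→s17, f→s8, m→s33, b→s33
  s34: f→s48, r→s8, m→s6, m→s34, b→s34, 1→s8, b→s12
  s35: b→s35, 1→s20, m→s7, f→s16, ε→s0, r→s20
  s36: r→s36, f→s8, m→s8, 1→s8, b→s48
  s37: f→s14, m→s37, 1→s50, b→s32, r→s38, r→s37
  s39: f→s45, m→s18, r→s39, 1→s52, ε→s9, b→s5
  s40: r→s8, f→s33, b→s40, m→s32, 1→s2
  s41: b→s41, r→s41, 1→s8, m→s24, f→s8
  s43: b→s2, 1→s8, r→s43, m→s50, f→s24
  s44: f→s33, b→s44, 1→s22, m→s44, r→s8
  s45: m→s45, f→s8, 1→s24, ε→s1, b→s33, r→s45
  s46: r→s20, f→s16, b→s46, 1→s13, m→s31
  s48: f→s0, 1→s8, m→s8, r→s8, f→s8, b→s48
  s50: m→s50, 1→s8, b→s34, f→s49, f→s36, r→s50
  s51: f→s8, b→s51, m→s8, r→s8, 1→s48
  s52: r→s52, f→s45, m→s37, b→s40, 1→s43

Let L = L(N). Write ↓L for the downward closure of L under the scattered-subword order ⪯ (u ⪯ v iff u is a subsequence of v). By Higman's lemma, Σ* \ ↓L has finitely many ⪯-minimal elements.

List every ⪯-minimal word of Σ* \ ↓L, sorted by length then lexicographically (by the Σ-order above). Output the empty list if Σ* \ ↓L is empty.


|Q|=53, |F|=44, |δ|=250 (18 ε).
min D↑ (39 st, q0=0, F={10}): 0:1→1,f→2,b→3,m→4,r→5 1:1→6,f→2,b→1,m→7,r→8 2:1→9,f→10,b→2,m→11,r→2 3:1→1,f→2,b→3,m→12,r→8 4:1→7,f→11,b→13,m→4,r→14 5:1→8,f→2,b→15,m→16,r→5 6:1→10,f→9,b→6,m→17,r→18 7:1→17,f→11,b→19,m→7,r→20 8:1→18,f→2,b→8,m→21,r→8 9:1→10,f→10,b→9,m→22,r→9 10:1→10,f→10,b→10,m→10,r→10 11:1→22,f→10,b→23,m→11,r→11 12:1→7,f→11,b→13,m→12,r→20 13:1→19,f→23,b→13,m→13,r→10 14:1→20,f→11,b→24,m→16,r→14 15:1→8,f→2,b→15,m→25,r→8 16:1→21,f→26,b→27,m→16,r→16 17:1→10,f→22,b→28,m→17,r→29 18:1→10,f→9,b→18,m→30,r→18 19:1→28,f→23,b→19,m→19,r→10 20:1→29,f→11,b→31,m→21,r→20 21:1→30,f→26,b→32,m→21,r→21 22:1→10,f→10,b→33,m→22,r→22 23:1→33,f→10,b→23,m→23,r→10 24:1→31,f→23,b→24,m→27,r→10 25:1→21,f→26,b→27,m→25,r→21 26:1→34,f→10,b→35,m→10,r→26 27:1→32,f→35,b→27,m→27,r→10 28:1→10,f→33,b→28,m→28,r→10 29:1→10,f→22,b→36,m→30,r→29 30:1→10,f→34,b→37,m→30,r→30 31:1→36,f→23,b→31,m→32,r→10 32:1→37,f→35,b→32,m→32,r→10 33:1→10,f→10,b→33,m→33,r→10 34:1→10,f→10,b→38,m→10,r→34 35:1→38,f→10,b→35,m→10,r→10 36:1→10,f→33,b→36,m→37,r→10 37:1→10,f→38,b→37,m→37,r→10 38:1→10,f→10,b→38,m→10,r→10 [Hopcroft].
'ff': N↓-sim [51, 15, 2] end={s0,s8} ∉↓L; 2/2 deletions ∈↓L.
'111': run [51, 37, 18, 2] end={s6,s8} ∉↓L; 3/3 single-dels accept.
'f11': N↓-sim [51, 15, 7, 1] end={s8} ∉↓L; 3/3 single-dels accept.
'mbr': run [51, 40, 21, 1] end={s8} — reject; 3/3 deletions ∈↓L.
'br11': run [51, 44, 30, 15, 1] end={s8} ∉↓L; 4/4 del acc.
'rmfm': run [51, 38, 25, 7, 1] end={s8} ∉↓L; 4/4 single-dels accept.
6 words, ⪯-incomp.

min(Σ*\↓L) = [ff, 111, f11, mbr, br11, rmfm].
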